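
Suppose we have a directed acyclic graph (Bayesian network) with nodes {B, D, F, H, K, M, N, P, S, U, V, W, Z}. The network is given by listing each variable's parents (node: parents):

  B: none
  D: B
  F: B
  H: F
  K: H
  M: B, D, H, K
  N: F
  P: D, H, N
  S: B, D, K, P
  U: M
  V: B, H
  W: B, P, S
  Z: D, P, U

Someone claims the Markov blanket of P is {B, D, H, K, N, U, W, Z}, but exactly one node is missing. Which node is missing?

Recall MB(v) = parents ∪ children ∪ spouses, where spouses are the other parents of v's children.
P has parents D, H, N.
P has children S, W, Z.
Parents of each child, excluding P:
  S's other parents are B, D, K.
  W's other parents are B, S.
  Z's other parents are D, U.
MB(P) = {B, D, H, K, N, S, U, W, Z}.
Comparing with the claimed set, S is missing.

S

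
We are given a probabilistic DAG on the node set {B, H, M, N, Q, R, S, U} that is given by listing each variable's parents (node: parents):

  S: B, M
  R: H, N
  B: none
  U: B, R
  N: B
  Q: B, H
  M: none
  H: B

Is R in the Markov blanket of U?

Yes

R is a parent of U.
So R ∈ MB(U).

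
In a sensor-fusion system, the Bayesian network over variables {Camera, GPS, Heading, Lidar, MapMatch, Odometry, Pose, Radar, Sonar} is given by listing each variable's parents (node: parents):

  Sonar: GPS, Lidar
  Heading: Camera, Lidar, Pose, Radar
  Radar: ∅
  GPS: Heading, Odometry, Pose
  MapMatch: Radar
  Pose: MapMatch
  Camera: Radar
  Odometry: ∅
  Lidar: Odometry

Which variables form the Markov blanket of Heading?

{Camera, GPS, Lidar, Odometry, Pose, Radar}

A node's Markov blanket = Pa ∪ Ch ∪ (parents of Ch other than the node itself).
Ch(Heading) = {GPS}.
Heading has parents Camera, Lidar, Pose, Radar.
For each child, the remaining parents (spouses of Heading):
  GPS's other parents are Odometry, Pose.
MB(Heading) = {Camera, GPS, Lidar, Odometry, Pose, Radar}.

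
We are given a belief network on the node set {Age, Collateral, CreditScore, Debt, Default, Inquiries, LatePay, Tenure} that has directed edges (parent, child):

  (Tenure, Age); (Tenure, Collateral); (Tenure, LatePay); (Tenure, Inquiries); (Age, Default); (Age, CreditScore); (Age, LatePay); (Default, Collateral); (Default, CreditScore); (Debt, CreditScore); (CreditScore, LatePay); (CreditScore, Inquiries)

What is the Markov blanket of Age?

{CreditScore, Debt, Default, LatePay, Tenure}

Pa(Age) = {Tenure}.
Age's children: CreditScore, Default, LatePay.
Parents of each child, excluding Age:
  Default: —
  CreditScore: Debt, Default
  LatePay: CreditScore, Tenure
So the Markov blanket of Age is {CreditScore, Debt, Default, LatePay, Tenure}.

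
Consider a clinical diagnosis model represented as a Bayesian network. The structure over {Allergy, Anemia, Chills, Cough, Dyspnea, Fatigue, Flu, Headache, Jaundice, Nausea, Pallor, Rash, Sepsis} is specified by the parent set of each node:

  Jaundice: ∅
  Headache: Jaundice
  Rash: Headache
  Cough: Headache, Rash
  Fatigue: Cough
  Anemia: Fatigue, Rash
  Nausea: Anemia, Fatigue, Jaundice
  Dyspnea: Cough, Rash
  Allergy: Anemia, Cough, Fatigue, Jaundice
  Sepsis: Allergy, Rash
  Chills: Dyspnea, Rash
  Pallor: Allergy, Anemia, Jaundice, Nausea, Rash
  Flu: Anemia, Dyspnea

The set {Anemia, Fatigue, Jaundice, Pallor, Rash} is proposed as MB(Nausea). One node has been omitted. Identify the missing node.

Pa(Nausea) = {Anemia, Fatigue, Jaundice}.
Nausea's children: Pallor.
Co-parents of Nausea (other parents of its children):
  Pallor: Allergy, Anemia, Jaundice, Rash
MB(Nausea) = {Allergy, Anemia, Fatigue, Jaundice, Pallor, Rash}.
Comparing with the claimed set, Allergy is missing.

Allergy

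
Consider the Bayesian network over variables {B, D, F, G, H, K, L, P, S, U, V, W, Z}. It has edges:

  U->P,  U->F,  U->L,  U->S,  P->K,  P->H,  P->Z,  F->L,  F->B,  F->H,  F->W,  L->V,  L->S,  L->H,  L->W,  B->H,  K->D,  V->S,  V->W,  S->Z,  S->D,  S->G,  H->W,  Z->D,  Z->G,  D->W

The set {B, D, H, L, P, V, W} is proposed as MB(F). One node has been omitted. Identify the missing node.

U

Pa(F) = {U}.
Children of F: B, H, L, W.
Parents of each child, excluding F:
  L: U
  B: —
  H: B, L, P
  W: D, H, L, V
MB(F) = {B, D, H, L, P, U, V, W}.
Comparing with the claimed set, U is missing.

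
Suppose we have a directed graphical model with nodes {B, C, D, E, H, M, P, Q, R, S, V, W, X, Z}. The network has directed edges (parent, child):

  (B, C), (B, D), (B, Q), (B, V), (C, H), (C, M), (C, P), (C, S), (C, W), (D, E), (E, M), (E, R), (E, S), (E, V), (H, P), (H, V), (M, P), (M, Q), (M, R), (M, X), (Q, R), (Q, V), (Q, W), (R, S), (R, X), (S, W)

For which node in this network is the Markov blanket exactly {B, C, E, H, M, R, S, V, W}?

Q

The target node must have every member of {B, C, E, H, M, R, S, V, W} as a parent, child, or co-parent, and no others.
Parents of Q: B, M; children: R, V, W; co-parents: B, C, E, H, M, S.
These exactly cover the given set, so the node is Q.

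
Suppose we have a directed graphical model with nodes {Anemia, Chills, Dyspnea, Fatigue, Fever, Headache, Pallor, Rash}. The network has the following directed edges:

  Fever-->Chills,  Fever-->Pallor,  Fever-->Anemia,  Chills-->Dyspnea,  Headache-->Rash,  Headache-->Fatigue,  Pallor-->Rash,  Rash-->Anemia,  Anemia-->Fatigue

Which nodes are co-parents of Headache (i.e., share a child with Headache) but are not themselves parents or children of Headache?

Children of Headache: Fatigue, Rash.
  parents(Rash) \ {Headache} = {Pallor}.
  Fatigue also has parent Anemia.
Excluding nodes already adjacent to Headache (Fatigue, Rash), the co-parent-only contribution is {Anemia, Pallor}.

{Anemia, Pallor}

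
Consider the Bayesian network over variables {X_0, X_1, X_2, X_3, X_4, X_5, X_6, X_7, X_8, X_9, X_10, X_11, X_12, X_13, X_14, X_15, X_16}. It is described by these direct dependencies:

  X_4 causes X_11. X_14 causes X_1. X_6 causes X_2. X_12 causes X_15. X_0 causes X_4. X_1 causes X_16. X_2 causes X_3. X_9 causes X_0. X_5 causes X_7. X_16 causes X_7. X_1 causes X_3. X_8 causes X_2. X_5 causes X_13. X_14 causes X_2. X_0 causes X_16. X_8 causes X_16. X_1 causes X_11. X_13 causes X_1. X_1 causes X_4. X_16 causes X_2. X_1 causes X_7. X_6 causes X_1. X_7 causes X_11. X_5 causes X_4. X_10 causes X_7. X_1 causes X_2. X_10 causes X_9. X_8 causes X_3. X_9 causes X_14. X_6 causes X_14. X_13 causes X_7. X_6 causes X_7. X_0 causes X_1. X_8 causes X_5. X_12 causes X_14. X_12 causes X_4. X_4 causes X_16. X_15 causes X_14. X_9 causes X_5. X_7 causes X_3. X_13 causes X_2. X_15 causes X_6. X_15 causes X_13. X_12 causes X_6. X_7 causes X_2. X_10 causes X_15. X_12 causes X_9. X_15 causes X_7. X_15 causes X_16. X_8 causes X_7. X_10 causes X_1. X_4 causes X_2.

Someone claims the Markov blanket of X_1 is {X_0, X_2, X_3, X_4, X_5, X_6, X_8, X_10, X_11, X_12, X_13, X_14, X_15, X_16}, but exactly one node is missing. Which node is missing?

X_7

X_1's parents: X_0, X_6, X_10, X_13, X_14.
X_1 has children X_2, X_3, X_4, X_7, X_11, X_16.
Parents of each child, excluding X_1:
  X_4: X_0, X_5, X_12
  X_16: X_0, X_4, X_8, X_15
  X_7: X_5, X_6, X_8, X_10, X_13, X_15, X_16
  X_11: X_4, X_7
  X_2: X_4, X_6, X_7, X_8, X_13, X_14, X_16
  X_3: X_2, X_7, X_8
MB(X_1) = {X_0, X_2, X_3, X_4, X_5, X_6, X_7, X_8, X_10, X_11, X_12, X_13, X_14, X_15, X_16}.
Comparing with the claimed set, X_7 is missing.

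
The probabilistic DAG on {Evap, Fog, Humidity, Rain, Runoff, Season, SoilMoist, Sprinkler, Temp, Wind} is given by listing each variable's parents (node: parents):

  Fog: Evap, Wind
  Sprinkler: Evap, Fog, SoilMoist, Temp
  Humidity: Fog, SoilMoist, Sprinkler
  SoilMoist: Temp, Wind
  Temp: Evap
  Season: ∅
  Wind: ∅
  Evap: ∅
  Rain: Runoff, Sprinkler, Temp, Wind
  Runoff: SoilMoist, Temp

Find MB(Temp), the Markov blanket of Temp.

A node's Markov blanket = Pa ∪ Ch ∪ (parents of Ch other than the node itself).
Temp has parent Evap.
Ch(Temp) = {Rain, Runoff, SoilMoist, Sprinkler}.
Parents of each child, excluding Temp:
  SoilMoist: Wind
  Sprinkler: Evap, Fog, SoilMoist
  Runoff: SoilMoist
  Rain: Runoff, Sprinkler, Wind
Taking the union gives {Evap, Fog, Rain, Runoff, SoilMoist, Sprinkler, Wind}.

{Evap, Fog, Rain, Runoff, SoilMoist, Sprinkler, Wind}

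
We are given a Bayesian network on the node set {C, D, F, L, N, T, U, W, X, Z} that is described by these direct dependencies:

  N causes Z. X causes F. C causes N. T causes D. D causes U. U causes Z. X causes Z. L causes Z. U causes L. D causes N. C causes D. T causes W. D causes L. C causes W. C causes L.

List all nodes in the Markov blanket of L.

{C, D, N, U, X, Z}

A node's Markov blanket = Pa ∪ Ch ∪ (parents of Ch other than the node itself).
L has child Z.
L has parents C, D, U.
Co-parents of L (other parents of its children):
  Z: N, U, X
Taking the union gives {C, D, N, U, X, Z}.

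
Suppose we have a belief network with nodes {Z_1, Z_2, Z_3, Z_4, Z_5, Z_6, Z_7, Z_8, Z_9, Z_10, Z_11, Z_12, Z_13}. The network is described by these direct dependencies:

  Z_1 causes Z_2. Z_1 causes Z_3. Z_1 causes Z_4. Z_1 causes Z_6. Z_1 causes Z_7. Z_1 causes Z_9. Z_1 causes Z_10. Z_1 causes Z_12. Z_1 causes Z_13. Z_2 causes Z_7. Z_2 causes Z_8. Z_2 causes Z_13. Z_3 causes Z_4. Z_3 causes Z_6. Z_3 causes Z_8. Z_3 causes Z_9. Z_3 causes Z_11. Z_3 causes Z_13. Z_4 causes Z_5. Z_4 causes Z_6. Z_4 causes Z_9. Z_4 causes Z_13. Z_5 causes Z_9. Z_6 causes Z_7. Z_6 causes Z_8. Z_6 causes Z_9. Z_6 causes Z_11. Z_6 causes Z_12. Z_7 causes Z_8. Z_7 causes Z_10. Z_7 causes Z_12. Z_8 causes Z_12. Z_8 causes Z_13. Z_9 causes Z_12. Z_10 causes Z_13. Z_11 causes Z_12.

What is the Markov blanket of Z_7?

{Z_1, Z_2, Z_3, Z_6, Z_8, Z_9, Z_10, Z_11, Z_12}

Pa(Z_7) = {Z_1, Z_2, Z_6}.
Ch(Z_7) = {Z_8, Z_10, Z_12}.
For each child, the remaining parents (spouses of Z_7):
  parents(Z_8) \ {Z_7} = {Z_2, Z_3, Z_6}.
  parents(Z_10) \ {Z_7} = {Z_1}.
  Z_12 also has parents Z_1, Z_6, Z_8, Z_9, Z_11.
Union: {Z_1, Z_2, Z_6} ∪ {Z_8, Z_10, Z_12} ∪ {Z_1, Z_2, Z_3, Z_6, Z_8, Z_9, Z_11} = {Z_1, Z_2, Z_3, Z_6, Z_8, Z_9, Z_10, Z_11, Z_12}.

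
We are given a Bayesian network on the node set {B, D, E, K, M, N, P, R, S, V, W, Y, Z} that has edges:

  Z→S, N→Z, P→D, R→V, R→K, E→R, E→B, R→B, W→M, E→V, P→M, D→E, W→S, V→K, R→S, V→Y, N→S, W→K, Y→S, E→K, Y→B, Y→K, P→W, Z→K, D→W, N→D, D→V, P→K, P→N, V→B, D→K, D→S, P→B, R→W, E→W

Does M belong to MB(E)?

E's children: B, K, R, V, W.
E's parents: D.
Parents of each child, excluding E:
  R: —
  W: D, P, R
  V: D, R
  K: D, P, R, V, W, Y, Z
  B: P, R, V, Y
MB(E) = {B, D, K, P, R, V, W, Y, Z}; M is not in this set.

No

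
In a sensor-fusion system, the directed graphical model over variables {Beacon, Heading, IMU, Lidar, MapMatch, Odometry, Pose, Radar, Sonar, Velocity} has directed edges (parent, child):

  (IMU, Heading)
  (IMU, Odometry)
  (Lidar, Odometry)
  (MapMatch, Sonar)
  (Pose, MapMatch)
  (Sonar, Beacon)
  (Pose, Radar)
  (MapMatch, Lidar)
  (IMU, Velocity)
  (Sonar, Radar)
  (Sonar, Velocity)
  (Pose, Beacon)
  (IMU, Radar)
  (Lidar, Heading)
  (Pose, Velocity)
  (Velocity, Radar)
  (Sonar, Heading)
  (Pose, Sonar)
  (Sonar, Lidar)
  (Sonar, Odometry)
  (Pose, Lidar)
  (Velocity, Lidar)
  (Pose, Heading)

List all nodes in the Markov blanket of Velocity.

Velocity's parents: IMU, Pose, Sonar.
Children of Velocity: Lidar, Radar.
For each child, the remaining parents (spouses of Velocity):
  Radar: IMU, Pose, Sonar
  Lidar: MapMatch, Pose, Sonar
Taking the union gives {IMU, Lidar, MapMatch, Pose, Radar, Sonar}.

{IMU, Lidar, MapMatch, Pose, Radar, Sonar}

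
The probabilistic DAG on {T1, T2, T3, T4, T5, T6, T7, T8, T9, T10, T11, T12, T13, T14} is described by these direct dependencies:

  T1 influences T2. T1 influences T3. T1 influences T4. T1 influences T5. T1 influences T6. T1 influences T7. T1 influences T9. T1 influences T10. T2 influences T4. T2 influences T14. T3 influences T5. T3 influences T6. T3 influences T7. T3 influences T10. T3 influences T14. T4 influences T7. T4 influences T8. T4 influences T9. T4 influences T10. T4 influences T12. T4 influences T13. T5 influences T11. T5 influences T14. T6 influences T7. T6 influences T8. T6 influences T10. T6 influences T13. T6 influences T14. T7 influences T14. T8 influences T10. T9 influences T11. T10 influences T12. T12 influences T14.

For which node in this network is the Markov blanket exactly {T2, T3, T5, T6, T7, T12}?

The target node must have every member of {T2, T3, T5, T6, T7, T12} as a parent, child, or co-parent, and no others.
Parents of T14: T2, T3, T5, T6, T7, T12; children: none; co-parents: none.
These exactly cover the given set, so the node is T14.

T14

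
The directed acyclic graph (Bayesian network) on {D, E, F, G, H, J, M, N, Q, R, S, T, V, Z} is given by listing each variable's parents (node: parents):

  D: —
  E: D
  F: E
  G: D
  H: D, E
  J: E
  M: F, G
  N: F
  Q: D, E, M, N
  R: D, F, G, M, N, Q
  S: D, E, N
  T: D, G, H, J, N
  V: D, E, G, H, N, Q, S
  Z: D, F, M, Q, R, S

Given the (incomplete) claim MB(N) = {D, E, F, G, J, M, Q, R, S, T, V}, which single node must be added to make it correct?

N has parent F.
N has children Q, R, S, T, V.
Co-parents of N (other parents of its children):
  Q also has parents D, E, M.
  R's other parents are D, F, G, M, Q.
  parents(S) \ {N} = {D, E}.
  parents(T) \ {N} = {D, G, H, J}.
  parents(V) \ {N} = {D, E, G, H, Q, S}.
MB(N) = {D, E, F, G, H, J, M, Q, R, S, T, V}.
Comparing with the claimed set, H is missing.

H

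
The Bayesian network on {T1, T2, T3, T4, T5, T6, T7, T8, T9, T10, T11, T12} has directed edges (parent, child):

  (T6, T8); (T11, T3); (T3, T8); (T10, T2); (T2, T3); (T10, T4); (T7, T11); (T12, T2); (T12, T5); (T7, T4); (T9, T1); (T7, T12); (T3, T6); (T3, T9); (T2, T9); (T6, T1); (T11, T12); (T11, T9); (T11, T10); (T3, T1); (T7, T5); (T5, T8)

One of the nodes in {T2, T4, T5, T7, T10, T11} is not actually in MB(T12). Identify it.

T4

Pa(T12) = {T7, T11}.
T12's children: T2, T5.
For each child, the remaining parents (spouses of T12):
  T2: T10
  T5: T7
MB(T12) = {T2, T5, T7, T10, T11}.
T4 is neither a parent, child, nor co-parent of T12, so it does not belong.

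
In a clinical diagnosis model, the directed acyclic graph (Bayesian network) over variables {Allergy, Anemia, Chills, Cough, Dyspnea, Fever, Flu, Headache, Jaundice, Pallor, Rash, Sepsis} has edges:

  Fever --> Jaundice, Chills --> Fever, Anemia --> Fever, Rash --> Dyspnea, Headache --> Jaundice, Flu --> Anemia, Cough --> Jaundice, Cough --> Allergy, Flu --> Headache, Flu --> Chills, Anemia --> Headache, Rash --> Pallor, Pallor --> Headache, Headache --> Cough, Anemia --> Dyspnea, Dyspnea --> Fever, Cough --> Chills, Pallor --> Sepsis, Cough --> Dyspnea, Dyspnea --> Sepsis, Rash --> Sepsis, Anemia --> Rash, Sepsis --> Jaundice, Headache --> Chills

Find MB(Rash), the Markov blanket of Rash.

{Anemia, Cough, Dyspnea, Pallor, Sepsis}

Rash's children: Dyspnea, Pallor, Sepsis.
Pa(Rash) = {Anemia}.
Parents of each child, excluding Rash:
  Pallor: —
  Dyspnea: Anemia, Cough
  Sepsis: Dyspnea, Pallor
Union: {Anemia} ∪ {Dyspnea, Pallor, Sepsis} ∪ {Anemia, Cough, Dyspnea, Pallor} = {Anemia, Cough, Dyspnea, Pallor, Sepsis}.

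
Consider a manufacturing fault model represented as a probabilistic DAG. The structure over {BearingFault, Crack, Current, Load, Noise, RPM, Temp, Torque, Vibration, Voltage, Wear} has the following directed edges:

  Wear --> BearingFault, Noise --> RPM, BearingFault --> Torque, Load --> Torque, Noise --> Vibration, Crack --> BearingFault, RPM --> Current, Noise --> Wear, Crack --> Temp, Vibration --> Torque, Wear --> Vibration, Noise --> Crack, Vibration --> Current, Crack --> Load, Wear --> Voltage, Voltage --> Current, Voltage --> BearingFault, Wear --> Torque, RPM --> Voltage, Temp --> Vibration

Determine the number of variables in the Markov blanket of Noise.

Ch(Noise) = {Crack, RPM, Vibration, Wear}.
Parents of Noise: none.
Co-parents of Noise (other parents of its children):
  RPM: —
  Crack: —
  Wear: —
  Vibration: Temp, Wear
MB(Noise) = {Crack, RPM, Temp, Vibration, Wear}, which has 5 nodes.

5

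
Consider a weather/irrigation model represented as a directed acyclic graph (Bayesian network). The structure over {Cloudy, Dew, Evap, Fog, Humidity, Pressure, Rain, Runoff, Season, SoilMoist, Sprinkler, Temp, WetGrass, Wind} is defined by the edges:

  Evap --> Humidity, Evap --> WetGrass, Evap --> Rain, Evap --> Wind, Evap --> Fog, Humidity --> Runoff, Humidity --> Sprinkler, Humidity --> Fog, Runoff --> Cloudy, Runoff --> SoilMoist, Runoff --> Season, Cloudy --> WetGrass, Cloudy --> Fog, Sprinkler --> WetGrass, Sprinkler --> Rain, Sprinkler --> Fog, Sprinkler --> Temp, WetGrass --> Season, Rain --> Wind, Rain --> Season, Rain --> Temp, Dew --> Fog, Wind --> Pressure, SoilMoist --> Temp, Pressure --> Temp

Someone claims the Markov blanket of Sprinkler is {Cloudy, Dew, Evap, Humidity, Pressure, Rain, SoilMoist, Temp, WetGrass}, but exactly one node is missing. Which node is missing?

A node's Markov blanket = Pa ∪ Ch ∪ (parents of Ch other than the node itself).
Sprinkler's parents: Humidity.
Sprinkler has children Fog, Rain, Temp, WetGrass.
Parents of each child, excluding Sprinkler:
  WetGrass: Cloudy, Evap
  Rain: Evap
  Fog: Cloudy, Dew, Evap, Humidity
  Temp: Pressure, Rain, SoilMoist
MB(Sprinkler) = {Cloudy, Dew, Evap, Fog, Humidity, Pressure, Rain, SoilMoist, Temp, WetGrass}.
Comparing with the claimed set, Fog is missing.

Fog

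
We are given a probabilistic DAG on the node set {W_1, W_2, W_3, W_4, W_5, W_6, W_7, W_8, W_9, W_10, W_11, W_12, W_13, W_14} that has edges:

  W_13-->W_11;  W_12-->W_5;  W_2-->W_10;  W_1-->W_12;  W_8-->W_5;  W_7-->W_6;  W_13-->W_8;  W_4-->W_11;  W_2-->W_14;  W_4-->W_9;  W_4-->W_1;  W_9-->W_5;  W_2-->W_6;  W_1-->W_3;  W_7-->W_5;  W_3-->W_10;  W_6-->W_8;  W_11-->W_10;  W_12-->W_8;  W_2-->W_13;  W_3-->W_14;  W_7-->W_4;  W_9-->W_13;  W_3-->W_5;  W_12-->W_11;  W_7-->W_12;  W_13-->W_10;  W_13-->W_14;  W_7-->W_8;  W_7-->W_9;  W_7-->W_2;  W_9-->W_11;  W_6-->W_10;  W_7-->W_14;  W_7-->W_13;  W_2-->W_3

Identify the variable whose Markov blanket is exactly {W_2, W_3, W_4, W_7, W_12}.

The target node must have every member of {W_2, W_3, W_4, W_7, W_12} as a parent, child, or co-parent, and no others.
Parents of W_1: W_4; children: W_3, W_12; co-parents: W_2, W_7.
These exactly cover the given set, so the node is W_1.

W_1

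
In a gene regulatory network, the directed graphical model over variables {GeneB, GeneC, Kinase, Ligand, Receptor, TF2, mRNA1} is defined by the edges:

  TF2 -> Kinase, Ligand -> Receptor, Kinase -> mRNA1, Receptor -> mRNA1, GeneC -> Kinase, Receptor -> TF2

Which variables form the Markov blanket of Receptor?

By definition, MB(Receptor) is built from Receptor's parents, Receptor's children, and the co-parents of Receptor.
Pa(Receptor) = {Ligand}.
Children of Receptor: TF2, mRNA1.
Co-parents of Receptor (other parents of its children):
  TF2: no additional parents.
  parents(mRNA1) \ {Receptor} = {Kinase}.
MB(Receptor) = {Kinase, Ligand, TF2, mRNA1}.

{Kinase, Ligand, TF2, mRNA1}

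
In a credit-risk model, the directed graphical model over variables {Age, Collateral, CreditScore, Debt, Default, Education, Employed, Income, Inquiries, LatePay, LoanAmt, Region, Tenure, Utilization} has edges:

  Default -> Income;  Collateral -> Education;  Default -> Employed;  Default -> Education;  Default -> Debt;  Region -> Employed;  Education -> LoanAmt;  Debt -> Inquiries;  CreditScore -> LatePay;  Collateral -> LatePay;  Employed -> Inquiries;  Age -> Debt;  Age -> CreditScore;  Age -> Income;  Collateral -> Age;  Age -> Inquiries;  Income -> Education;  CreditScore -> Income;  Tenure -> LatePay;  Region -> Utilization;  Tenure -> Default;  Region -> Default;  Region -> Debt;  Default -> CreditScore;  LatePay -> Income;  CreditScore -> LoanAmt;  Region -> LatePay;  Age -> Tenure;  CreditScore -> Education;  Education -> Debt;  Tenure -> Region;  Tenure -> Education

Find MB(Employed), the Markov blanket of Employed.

{Age, Debt, Default, Inquiries, Region}

Recall MB(v) = parents ∪ children ∪ spouses, where spouses are the other parents of v's children.
Employed's parents: Default, Region.
Ch(Employed) = {Inquiries}.
Parents of each child, excluding Employed:
  parents(Inquiries) \ {Employed} = {Age, Debt}.
MB(Employed) = {Age, Debt, Default, Inquiries, Region}.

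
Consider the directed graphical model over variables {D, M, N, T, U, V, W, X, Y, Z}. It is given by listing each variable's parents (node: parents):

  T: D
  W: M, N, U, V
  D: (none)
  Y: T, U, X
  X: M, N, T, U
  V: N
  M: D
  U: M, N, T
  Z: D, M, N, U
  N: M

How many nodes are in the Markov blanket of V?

4

Recall MB(v) = parents ∪ children ∪ spouses, where spouses are the other parents of v's children.
V's parents: N.
Ch(V) = {W}.
Co-parents of V (other parents of its children):
  W's other parents are M, N, U.
MB(V) = {M, N, U, W}, which has 4 nodes.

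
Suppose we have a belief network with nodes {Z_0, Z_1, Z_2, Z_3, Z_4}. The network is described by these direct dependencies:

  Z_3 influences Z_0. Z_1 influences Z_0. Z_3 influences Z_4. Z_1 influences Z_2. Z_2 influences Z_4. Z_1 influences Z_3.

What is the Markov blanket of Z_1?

{Z_0, Z_2, Z_3}

Z_1 has no parents.
Z_1's children: Z_0, Z_2, Z_3.
For each child, the remaining parents (spouses of Z_1):
  Z_3: —
  Z_0: Z_3
  Z_2: —
So the Markov blanket of Z_1 is {Z_0, Z_2, Z_3}.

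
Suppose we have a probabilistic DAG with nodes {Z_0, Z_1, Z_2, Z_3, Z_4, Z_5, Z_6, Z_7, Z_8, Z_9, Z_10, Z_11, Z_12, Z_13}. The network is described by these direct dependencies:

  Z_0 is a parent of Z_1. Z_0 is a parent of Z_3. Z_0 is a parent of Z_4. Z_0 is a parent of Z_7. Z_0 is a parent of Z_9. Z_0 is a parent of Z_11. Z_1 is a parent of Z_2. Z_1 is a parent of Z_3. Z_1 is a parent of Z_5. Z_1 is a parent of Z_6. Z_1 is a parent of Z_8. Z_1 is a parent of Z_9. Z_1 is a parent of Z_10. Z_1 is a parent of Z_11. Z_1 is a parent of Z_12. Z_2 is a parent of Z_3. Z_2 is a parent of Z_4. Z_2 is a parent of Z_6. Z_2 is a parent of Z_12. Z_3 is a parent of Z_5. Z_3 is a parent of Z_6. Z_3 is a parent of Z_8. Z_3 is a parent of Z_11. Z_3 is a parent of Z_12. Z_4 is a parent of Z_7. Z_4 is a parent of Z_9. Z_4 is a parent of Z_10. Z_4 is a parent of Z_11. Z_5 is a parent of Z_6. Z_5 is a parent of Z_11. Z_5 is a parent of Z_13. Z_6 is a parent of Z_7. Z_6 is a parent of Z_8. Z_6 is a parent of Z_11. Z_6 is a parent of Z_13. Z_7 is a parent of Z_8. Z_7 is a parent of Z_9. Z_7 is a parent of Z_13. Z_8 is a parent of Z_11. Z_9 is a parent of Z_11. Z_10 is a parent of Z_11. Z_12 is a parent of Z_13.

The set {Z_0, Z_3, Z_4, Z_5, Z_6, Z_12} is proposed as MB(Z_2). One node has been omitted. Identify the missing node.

Parents of Z_2: Z_1.
Children of Z_2: Z_3, Z_4, Z_6, Z_12.
Co-parents of Z_2 (other parents of its children):
  Z_3's other parents are Z_0, Z_1.
  parents(Z_4) \ {Z_2} = {Z_0}.
  Z_6's other parents are Z_1, Z_3, Z_5.
  Z_12's other parents are Z_1, Z_3.
MB(Z_2) = {Z_0, Z_1, Z_3, Z_4, Z_5, Z_6, Z_12}.
Comparing with the claimed set, Z_1 is missing.

Z_1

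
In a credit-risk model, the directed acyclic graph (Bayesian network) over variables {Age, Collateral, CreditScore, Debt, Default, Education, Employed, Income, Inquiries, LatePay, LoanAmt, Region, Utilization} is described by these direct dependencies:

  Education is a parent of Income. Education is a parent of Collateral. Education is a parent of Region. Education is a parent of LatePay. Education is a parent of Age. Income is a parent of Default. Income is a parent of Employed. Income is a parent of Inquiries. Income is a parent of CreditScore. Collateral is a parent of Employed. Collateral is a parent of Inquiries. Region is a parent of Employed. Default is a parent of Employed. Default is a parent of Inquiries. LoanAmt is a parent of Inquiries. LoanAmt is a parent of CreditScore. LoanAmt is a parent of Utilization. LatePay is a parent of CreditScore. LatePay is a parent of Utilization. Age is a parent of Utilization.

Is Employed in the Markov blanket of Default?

Employed is a child of Default.
So Employed ∈ MB(Default).

Yes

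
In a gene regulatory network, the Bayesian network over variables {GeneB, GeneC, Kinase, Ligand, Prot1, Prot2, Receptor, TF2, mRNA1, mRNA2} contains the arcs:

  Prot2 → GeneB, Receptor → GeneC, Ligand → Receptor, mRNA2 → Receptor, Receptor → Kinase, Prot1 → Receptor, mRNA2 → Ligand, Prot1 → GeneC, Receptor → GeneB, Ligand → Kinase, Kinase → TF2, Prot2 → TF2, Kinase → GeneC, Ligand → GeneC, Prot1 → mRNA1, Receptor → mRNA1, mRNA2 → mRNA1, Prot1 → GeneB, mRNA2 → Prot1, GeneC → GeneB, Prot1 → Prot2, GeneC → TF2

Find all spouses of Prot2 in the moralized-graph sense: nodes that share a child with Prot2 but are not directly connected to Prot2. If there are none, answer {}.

{GeneC, Kinase, Receptor}

Children of Prot2: GeneB, TF2.
  GeneB also has parents GeneC, Prot1, Receptor.
  TF2's other parents are GeneC, Kinase.
Excluding nodes already adjacent to Prot2 (GeneB, Prot1, TF2), the co-parent-only contribution is {GeneC, Kinase, Receptor}.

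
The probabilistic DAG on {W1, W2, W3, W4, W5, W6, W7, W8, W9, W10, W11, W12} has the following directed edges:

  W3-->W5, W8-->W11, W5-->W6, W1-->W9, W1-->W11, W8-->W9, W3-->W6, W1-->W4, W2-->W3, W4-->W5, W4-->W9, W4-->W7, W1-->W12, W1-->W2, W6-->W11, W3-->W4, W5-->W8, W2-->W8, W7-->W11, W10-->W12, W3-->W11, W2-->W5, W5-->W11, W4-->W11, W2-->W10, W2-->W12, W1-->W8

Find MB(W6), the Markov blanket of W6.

Recall MB(v) = parents ∪ children ∪ spouses, where spouses are the other parents of v's children.
W6 has parents W3, W5.
W6 has child W11.
Other parents of W6's children:
  W11's other parents are W1, W3, W4, W5, W7, W8.
MB(W6) = {W1, W3, W4, W5, W7, W8, W11}.

{W1, W3, W4, W5, W7, W8, W11}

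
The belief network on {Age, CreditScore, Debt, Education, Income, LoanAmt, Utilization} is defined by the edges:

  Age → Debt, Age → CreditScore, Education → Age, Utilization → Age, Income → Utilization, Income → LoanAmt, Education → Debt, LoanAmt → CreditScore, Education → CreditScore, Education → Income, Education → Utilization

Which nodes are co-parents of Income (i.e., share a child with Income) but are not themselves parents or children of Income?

{}

Children of Income: LoanAmt, Utilization.
  Utilization's other parent is Education.
  LoanAmt has no other parent.
Excluding nodes already adjacent to Income (Education, LoanAmt, Utilization), the co-parent-only contribution is {}.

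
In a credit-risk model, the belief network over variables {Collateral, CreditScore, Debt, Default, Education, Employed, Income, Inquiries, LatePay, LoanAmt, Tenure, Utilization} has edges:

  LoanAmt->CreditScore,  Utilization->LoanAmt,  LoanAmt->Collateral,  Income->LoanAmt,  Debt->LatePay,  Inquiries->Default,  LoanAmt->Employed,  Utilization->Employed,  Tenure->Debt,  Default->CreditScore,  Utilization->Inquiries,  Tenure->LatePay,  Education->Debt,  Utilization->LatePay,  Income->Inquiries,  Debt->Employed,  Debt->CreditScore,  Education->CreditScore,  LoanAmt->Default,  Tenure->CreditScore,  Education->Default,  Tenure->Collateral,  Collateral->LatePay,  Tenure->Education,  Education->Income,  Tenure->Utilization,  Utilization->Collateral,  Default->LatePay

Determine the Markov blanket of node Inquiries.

A node's Markov blanket = Pa ∪ Ch ∪ (parents of Ch other than the node itself).
Inquiries has child Default.
Pa(Inquiries) = {Income, Utilization}.
For each child, the remaining parents (spouses of Inquiries):
  Default's other parents are Education, LoanAmt.
So the Markov blanket of Inquiries is {Default, Education, Income, LoanAmt, Utilization}.

{Default, Education, Income, LoanAmt, Utilization}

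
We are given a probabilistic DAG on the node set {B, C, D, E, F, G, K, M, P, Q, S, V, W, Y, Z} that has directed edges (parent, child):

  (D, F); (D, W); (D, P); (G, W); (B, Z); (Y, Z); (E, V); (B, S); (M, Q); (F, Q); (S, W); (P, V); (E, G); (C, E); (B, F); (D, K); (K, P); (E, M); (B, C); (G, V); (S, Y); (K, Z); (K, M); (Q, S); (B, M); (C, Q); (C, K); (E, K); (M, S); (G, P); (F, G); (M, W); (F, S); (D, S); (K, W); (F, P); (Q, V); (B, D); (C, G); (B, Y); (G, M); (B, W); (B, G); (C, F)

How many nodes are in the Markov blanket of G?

12

Recall MB(v) = parents ∪ children ∪ spouses, where spouses are the other parents of v's children.
Parents of G: B, C, E, F.
Ch(G) = {M, P, V, W}.
Other parents of G's children:
  M: B, E, K
  P: D, F, K
  V: E, P, Q
  W: B, D, K, M, S
MB(G) = {B, C, D, E, F, K, M, P, Q, S, V, W}, which has 12 nodes.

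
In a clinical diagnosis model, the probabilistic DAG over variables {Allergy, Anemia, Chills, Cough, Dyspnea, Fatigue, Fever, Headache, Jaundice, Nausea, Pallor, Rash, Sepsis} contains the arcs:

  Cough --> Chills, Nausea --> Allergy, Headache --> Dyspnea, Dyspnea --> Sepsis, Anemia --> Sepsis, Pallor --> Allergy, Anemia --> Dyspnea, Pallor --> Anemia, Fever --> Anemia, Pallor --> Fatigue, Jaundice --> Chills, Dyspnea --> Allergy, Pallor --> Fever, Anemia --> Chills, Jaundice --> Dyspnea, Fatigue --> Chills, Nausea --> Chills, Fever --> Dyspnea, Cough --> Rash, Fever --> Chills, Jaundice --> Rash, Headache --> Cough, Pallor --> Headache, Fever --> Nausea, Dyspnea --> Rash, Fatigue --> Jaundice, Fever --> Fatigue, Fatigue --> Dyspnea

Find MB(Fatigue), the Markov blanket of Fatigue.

{Anemia, Chills, Cough, Dyspnea, Fever, Headache, Jaundice, Nausea, Pallor}

A node's Markov blanket = Pa ∪ Ch ∪ (parents of Ch other than the node itself).
Fatigue's parents: Fever, Pallor.
Ch(Fatigue) = {Chills, Dyspnea, Jaundice}.
For each child, the remaining parents (spouses of Fatigue):
  Jaundice: no additional parents.
  Dyspnea's other parents are Anemia, Fever, Headache, Jaundice.
  Chills's other parents are Anemia, Cough, Fever, Jaundice, Nausea.
MB(Fatigue) = {Anemia, Chills, Cough, Dyspnea, Fever, Headache, Jaundice, Nausea, Pallor}.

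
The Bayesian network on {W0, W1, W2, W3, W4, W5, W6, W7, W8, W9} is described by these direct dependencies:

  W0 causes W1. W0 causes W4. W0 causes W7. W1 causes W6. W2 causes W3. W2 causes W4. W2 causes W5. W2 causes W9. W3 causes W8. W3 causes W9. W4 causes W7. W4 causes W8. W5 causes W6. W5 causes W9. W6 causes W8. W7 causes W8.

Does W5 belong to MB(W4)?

No

Pa(W4) = {W0, W2}.
Children of W4: W7, W8.
Other parents of W4's children:
  W7 also has parent W0.
  W8 also has parents W3, W6, W7.
MB(W4) = {W0, W2, W3, W6, W7, W8}; W5 is not in this set.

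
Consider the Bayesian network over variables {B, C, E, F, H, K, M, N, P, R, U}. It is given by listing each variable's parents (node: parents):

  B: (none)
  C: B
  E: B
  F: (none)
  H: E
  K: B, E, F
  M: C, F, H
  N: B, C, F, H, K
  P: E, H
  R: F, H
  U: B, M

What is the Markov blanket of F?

The Markov blanket of a node is its parents, its children, and the other parents of its children.
F's children: K, M, N, R.
F's parents: none.
Parents of each child, excluding F:
  K's other parents are B, E.
  M also has parents C, H.
  N also has parents B, C, H, K.
  R also has parent H.
MB(F) = {B, C, E, H, K, M, N, R}.

{B, C, E, H, K, M, N, R}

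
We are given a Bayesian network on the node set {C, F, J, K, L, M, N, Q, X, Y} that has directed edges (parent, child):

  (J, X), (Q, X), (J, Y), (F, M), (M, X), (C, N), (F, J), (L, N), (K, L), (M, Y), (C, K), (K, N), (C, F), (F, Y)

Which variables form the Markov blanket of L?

{C, K, N}

The Markov blanket of a node is its parents, its children, and the other parents of its children.
L's parents: K.
Ch(L) = {N}.
For each child, the remaining parents (spouses of L):
  N: C, K
Taking the union gives {C, K, N}.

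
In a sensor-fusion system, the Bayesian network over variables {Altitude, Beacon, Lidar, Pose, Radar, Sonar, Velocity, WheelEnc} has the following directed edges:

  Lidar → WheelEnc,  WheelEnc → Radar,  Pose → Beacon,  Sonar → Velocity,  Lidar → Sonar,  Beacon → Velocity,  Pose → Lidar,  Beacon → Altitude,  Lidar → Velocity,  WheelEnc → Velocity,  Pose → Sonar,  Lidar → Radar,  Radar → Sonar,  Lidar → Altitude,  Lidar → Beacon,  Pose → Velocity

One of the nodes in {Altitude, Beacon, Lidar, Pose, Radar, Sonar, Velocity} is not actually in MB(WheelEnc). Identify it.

The Markov blanket of a node is its parents, its children, and the other parents of its children.
WheelEnc has children Radar, Velocity.
WheelEnc has parent Lidar.
Co-parents of WheelEnc (other parents of its children):
  Radar: Lidar
  Velocity: Beacon, Lidar, Pose, Sonar
MB(WheelEnc) = {Beacon, Lidar, Pose, Radar, Sonar, Velocity}.
Altitude is neither a parent, child, nor co-parent of WheelEnc, so it does not belong.

Altitude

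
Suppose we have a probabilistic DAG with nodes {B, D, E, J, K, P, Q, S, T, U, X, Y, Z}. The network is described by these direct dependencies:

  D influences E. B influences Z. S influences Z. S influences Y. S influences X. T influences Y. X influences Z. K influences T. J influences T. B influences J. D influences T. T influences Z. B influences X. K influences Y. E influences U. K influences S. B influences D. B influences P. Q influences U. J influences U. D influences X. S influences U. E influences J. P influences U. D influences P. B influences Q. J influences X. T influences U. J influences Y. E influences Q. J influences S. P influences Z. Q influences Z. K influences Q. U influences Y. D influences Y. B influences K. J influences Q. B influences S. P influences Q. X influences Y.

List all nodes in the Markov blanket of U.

A node's Markov blanket = Pa ∪ Ch ∪ (parents of Ch other than the node itself).
U's parents: E, J, P, Q, S, T.
Children of U: Y.
Co-parents of U (other parents of its children):
  Y also has parents D, J, K, S, T, X.
MB(U) = {D, E, J, K, P, Q, S, T, X, Y}.

{D, E, J, K, P, Q, S, T, X, Y}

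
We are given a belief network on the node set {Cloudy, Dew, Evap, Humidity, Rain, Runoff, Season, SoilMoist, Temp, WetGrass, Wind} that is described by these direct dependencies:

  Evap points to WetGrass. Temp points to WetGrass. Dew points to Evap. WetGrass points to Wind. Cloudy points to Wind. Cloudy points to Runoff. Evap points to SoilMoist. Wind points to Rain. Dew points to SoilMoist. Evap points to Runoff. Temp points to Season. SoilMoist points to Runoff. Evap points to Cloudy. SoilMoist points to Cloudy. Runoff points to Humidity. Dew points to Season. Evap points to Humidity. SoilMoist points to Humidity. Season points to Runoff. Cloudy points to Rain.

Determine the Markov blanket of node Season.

Season's parents: Dew, Temp.
Children of Season: Runoff.
Other parents of Season's children:
  Runoff also has parents Cloudy, Evap, SoilMoist.
So the Markov blanket of Season is {Cloudy, Dew, Evap, Runoff, SoilMoist, Temp}.

{Cloudy, Dew, Evap, Runoff, SoilMoist, Temp}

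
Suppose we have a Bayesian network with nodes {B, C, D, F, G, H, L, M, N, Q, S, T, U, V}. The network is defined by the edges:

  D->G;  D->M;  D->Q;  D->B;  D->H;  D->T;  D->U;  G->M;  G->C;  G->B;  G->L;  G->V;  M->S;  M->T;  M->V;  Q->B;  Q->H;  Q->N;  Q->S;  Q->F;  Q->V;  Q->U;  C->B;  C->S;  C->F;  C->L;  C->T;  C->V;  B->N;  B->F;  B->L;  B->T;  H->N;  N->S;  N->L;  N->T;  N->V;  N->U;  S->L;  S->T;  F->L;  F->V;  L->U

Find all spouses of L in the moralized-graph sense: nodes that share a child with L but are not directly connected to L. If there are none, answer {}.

Children of L: U.
  U also has parents D, N, Q.
Excluding nodes already adjacent to L (B, C, F, G, N, S, U), the co-parent-only contribution is {D, Q}.

{D, Q}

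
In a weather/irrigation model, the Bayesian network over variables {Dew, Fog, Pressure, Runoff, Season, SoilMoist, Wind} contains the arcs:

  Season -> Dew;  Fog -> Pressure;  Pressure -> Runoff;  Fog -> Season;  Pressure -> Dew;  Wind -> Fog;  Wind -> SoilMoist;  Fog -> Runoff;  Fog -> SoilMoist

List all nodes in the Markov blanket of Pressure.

Recall MB(v) = parents ∪ children ∪ spouses, where spouses are the other parents of v's children.
Pressure has parent Fog.
Pressure has children Dew, Runoff.
Co-parents of Pressure (other parents of its children):
  Runoff's other parent is Fog.
  Dew also has parent Season.
MB(Pressure) = {Dew, Fog, Runoff, Season}.

{Dew, Fog, Runoff, Season}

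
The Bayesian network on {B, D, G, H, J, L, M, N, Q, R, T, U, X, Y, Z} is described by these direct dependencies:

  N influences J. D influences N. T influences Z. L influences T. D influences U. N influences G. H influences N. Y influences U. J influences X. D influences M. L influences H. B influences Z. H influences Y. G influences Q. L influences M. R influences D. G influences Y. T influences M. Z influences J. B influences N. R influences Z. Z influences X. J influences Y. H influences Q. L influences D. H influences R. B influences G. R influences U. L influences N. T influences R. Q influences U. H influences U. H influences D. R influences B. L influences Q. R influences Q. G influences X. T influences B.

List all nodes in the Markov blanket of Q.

{D, G, H, L, R, U, Y}

Q's children: U.
Q's parents: G, H, L, R.
For each child, the remaining parents (spouses of Q):
  U also has parents D, H, R, Y.
Taking the union gives {D, G, H, L, R, U, Y}.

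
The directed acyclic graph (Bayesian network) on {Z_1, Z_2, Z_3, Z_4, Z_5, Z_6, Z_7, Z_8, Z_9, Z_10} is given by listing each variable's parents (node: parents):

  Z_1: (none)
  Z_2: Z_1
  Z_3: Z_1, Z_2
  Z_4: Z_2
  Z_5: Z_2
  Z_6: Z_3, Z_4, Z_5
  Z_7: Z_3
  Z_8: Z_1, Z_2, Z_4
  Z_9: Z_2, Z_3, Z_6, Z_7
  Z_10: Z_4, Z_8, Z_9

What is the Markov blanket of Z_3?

The Markov blanket of a node is its parents, its children, and the other parents of its children.
Z_3's parents: Z_1, Z_2.
Children of Z_3: Z_6, Z_7, Z_9.
Co-parents of Z_3 (other parents of its children):
  Z_6's other parents are Z_4, Z_5.
  Z_7 has no other parent.
  Z_9's other parents are Z_2, Z_6, Z_7.
MB(Z_3) = {Z_1, Z_2, Z_4, Z_5, Z_6, Z_7, Z_9}.

{Z_1, Z_2, Z_4, Z_5, Z_6, Z_7, Z_9}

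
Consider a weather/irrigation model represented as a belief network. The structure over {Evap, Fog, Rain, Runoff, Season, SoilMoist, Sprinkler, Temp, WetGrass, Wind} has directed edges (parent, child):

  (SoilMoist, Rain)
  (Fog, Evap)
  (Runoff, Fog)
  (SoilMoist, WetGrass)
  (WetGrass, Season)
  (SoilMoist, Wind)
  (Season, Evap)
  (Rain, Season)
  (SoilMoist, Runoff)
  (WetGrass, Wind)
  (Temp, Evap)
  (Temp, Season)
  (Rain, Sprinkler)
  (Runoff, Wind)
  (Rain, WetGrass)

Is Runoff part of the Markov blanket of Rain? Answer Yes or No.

Pa(Rain) = {SoilMoist}.
Ch(Rain) = {Season, Sprinkler, WetGrass}.
Co-parents of Rain (other parents of its children):
  Sprinkler: no additional parents.
  WetGrass's other parent is SoilMoist.
  Season also has parents Temp, WetGrass.
MB(Rain) = {Season, SoilMoist, Sprinkler, Temp, WetGrass}; Runoff is not in this set.

No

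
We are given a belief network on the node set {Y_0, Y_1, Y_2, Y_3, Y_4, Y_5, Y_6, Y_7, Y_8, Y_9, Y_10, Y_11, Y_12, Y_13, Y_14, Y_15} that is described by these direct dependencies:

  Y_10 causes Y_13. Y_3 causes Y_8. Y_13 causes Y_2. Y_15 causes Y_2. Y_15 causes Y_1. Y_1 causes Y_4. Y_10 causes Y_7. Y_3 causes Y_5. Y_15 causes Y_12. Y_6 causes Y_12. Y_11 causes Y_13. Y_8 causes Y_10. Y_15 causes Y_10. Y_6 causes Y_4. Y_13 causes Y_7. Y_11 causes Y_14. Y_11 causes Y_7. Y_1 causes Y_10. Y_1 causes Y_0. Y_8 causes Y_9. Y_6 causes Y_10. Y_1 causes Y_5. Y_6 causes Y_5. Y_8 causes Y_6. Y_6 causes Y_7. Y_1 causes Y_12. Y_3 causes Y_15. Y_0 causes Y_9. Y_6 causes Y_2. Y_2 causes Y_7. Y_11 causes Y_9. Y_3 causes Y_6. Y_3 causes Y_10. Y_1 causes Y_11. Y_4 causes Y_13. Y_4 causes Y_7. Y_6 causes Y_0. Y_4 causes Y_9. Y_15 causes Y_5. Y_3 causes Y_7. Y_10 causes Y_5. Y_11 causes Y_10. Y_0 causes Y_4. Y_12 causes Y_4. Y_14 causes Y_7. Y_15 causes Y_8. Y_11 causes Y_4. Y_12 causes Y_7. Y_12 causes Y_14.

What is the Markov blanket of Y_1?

{Y_0, Y_3, Y_4, Y_5, Y_6, Y_8, Y_10, Y_11, Y_12, Y_15}

Recall MB(v) = parents ∪ children ∪ spouses, where spouses are the other parents of v's children.
Pa(Y_1) = {Y_15}.
Children of Y_1: Y_0, Y_4, Y_5, Y_10, Y_11, Y_12.
Other parents of Y_1's children:
  Y_0: Y_6
  Y_11: —
  Y_10: Y_3, Y_6, Y_8, Y_11, Y_15
  Y_12: Y_6, Y_15
  Y_4: Y_0, Y_6, Y_11, Y_12
  Y_5: Y_3, Y_6, Y_10, Y_15
So the Markov blanket of Y_1 is {Y_0, Y_3, Y_4, Y_5, Y_6, Y_8, Y_10, Y_11, Y_12, Y_15}.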